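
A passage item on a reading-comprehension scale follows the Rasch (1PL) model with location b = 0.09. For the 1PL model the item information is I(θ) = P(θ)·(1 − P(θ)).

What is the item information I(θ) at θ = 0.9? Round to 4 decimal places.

P = 1/(1+e^{-0.8100}) = 0.6921
P(1−P) = 0.6921 × 0.3079 = 0.2131
I = P(1−P) = 0.21309

0.2131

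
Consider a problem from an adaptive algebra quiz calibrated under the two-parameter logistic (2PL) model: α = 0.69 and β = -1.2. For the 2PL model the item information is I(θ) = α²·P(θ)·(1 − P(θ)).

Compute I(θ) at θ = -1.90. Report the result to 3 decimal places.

0.112

P = 1/(1+e^{0.4830}) = 0.3815
P(1−P) = 0.3815 × 0.6185 = 0.2360
I = α² × P(1−P) = 0.69² × 0.2360 = 0.11234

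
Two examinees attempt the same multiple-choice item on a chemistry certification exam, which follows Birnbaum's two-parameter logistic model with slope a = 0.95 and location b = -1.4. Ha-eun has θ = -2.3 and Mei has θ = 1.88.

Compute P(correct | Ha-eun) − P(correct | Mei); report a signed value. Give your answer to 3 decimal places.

-0.659

P(θ) = 1 / (1 + exp(−a(θ − b)))
P(Ha-eun) = 0.2984  [exponent -0.8550]
P(Mei) = 0.9575  [exponent 3.1160]
Difference = 0.2984 − 0.9575 = -0.6592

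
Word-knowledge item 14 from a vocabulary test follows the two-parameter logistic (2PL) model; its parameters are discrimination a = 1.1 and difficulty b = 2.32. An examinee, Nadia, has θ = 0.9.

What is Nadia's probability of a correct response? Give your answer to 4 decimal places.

P(θ) = 1 / (1 + exp(−a(θ − b)))
Exponent: 1.1 × (0.9 − 2.32) = -1.5620
1/(1 + e^{1.5620}) = 0.1734

0.1734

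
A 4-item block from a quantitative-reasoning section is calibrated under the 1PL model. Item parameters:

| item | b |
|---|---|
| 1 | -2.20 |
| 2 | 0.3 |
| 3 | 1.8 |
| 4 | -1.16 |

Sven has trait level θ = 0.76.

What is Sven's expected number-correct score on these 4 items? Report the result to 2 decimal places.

2.70

P(θ) = 1 / (1 + exp(−(θ − b)))
P_1 = 1/(1+e^{-2.9600}) = 0.9507
P_2 = 1/(1+e^{-0.4600}) = 0.6130
P_3 = 1/(1+e^{1.0400}) = 0.2611
P_4 = 1/(1+e^{-1.9200}) = 0.8721
E[score] = 0.9507 + 0.6130 + 0.2611 + 0.8721 = 2.6970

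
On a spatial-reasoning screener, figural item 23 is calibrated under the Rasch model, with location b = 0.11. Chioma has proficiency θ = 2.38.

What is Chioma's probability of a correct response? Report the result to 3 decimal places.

P(θ) = 1 / (1 + exp(−(θ − b)))
Exponent: (2.38 − 0.11) = 2.2700
1/(1 + e^{-2.2700}) = 0.9064
P = 0.9064

0.906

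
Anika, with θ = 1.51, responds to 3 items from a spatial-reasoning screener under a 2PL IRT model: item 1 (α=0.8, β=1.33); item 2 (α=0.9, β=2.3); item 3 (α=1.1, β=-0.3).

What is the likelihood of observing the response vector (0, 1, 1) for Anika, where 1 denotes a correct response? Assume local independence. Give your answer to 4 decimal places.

P(θ) = 1 / (1 + exp(−α(θ − β)))
P_1 = 1/(1+e^{-0.1440}) = 0.5359
P_2 = 1/(1+e^{0.7110}) = 0.3294
P_3 = 1/(1+e^{-1.9910}) = 0.8798
L = (1−P_1) × P_2 × P_3 = 0.4641 × 0.3294 × 0.8798 = 0.13449

0.1345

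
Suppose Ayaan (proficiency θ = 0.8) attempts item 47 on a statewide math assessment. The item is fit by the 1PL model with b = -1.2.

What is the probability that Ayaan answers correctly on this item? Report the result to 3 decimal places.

P(θ) = 1 / (1 + exp(−(θ − b)))
Exponent: (0.8 − (-1.2)) = 2.0000
1/(1 + e^{-2.0000}) = 0.8808
P = 0.8808

0.881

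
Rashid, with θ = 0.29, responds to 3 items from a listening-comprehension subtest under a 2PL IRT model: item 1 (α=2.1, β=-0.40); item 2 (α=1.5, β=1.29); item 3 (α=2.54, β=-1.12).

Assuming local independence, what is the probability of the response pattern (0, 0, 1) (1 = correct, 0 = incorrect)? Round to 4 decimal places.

0.1513

P(θ) = 1 / (1 + exp(−α(θ − β)))
P_1 = 1/(1+e^{-1.4490}) = 0.8098
P_2 = 1/(1+e^{1.5000}) = 0.1824
P_3 = 1/(1+e^{-3.5814}) = 0.9729
L = (1−P_1) × (1−P_2) × P_3 = 0.1902 × 0.8176 × 0.9729 = 0.15126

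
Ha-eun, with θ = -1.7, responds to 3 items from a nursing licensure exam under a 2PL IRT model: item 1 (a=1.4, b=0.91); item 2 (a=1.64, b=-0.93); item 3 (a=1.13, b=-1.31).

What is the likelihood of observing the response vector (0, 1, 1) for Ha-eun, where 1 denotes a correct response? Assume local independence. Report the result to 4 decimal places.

P(θ) = 1 / (1 + exp(−a(θ − b)))
P_1 = 1/(1+e^{3.6540}) = 0.0252
P_2 = 1/(1+e^{1.2628}) = 0.2205
P_3 = 1/(1+e^{0.4407}) = 0.3916
L = (1−P_1) × P_2 × P_3 = 0.9748 × 0.2205 × 0.3916 = 0.08416

0.0842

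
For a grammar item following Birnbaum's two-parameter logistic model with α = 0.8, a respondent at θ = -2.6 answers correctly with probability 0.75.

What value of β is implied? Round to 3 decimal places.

P(θ) = 1 / (1 + exp(−α(θ − β)))
logit(0.75) = ln(0.75/0.25) = 1.0986
β = θ − logit/(α) = -2.6 − 1.0986/0.8000 = -3.9733

-3.973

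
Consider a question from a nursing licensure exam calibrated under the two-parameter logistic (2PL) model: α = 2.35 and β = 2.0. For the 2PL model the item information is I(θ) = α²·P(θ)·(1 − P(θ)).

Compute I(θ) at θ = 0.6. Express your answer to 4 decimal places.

P = 1/(1+e^{3.2900}) = 0.0359
P(1−P) = 0.0359 × 0.9641 = 0.0346
I = α² × P(1−P) = 2.35² × 0.0346 = 0.19122

0.1912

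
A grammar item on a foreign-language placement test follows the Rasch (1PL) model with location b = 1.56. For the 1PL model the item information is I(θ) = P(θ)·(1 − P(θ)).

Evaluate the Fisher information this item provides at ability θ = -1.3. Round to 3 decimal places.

P = 1/(1+e^{2.8600}) = 0.0542
P(1−P) = 0.0542 × 0.9458 = 0.0512
I = P(1−P) = 0.05123

0.051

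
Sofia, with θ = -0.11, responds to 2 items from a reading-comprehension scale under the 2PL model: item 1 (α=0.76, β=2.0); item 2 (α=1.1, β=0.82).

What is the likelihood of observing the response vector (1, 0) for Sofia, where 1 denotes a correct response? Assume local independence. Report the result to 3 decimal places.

0.123

P(θ) = 1 / (1 + exp(−α(θ − β)))
P_1 = 1/(1+e^{1.6036}) = 0.1675
P_2 = 1/(1+e^{1.0230}) = 0.2644
L = P_1 × (1−P_2) = 0.1675 × 0.7356 = 0.12319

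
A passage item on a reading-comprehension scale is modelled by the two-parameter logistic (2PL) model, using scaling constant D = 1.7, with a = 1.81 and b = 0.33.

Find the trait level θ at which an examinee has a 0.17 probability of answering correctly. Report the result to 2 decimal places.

-0.19

P(θ) = 1 / (1 + exp(−D·a(θ − b)))
logit = ln(0.1700/0.8300) = -1.5856
θ = b + logit/(1.7·a) = 0.33 + (-1.5856)/3.0770 = -0.1853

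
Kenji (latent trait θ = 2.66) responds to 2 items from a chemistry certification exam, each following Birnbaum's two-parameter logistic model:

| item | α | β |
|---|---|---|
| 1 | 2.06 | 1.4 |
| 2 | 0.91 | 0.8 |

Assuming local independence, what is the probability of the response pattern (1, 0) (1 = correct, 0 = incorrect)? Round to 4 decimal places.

0.1446

P(θ) = 1 / (1 + exp(−α(θ − β)))
P_1 = 1/(1+e^{-2.5956}) = 0.9306
P_2 = 1/(1+e^{-1.6926}) = 0.8446
L = P_1 × (1−P_2) = 0.9306 × 0.1554 = 0.14464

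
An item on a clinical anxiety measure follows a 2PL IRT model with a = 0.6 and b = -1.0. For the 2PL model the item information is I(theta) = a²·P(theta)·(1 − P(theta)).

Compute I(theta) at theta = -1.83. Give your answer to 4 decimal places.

0.0846

P = 1/(1+e^{0.4980}) = 0.3780
P(1−P) = 0.3780 × 0.6220 = 0.2351
I = a² × P(1−P) = 0.6² × 0.2351 = 0.08464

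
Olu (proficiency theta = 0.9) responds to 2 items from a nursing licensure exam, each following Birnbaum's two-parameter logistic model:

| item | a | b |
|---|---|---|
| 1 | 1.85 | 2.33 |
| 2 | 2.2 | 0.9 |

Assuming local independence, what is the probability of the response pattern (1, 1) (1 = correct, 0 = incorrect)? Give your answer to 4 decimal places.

0.0331

P(theta) = 1 / (1 + exp(−a(theta − b)))
P_1 = 1/(1+e^{2.6455}) = 0.0663
P_2 = 1/(1+e^{0.0000}) = 0.5000
L = P_1 × P_2 = 0.0663 × 0.5000 = 0.03313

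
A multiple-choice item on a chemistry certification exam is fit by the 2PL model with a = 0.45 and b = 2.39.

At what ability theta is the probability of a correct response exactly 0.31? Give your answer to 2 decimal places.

P(theta) = 1 / (1 + exp(−a(theta − b)))
logit = ln(0.3100/0.6900) = -0.8001
theta = b + logit/(a) = 2.39 + (-0.8001)/0.4500 = 0.6120

0.61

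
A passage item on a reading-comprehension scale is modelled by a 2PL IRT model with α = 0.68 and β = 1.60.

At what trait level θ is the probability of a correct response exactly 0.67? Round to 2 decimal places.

P(θ) = 1 / (1 + exp(−α(θ − β)))
logit = ln(0.6700/0.3300) = 0.7082
θ = β + logit/(α) = 1.60 + 0.7082/0.6800 = 2.6414

2.64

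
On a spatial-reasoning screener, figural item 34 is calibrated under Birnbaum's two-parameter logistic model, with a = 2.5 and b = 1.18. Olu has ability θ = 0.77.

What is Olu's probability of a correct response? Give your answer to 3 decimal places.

P(θ) = 1 / (1 + exp(−a(θ − b)))
Exponent: 2.5 × (0.77 − 1.18) = -1.0250
1/(1 + e^{1.0250}) = 0.2641

0.264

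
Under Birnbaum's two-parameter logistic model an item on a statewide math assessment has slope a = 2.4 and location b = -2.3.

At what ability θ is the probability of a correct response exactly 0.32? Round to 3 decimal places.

-2.614

P(θ) = 1 / (1 + exp(−a(θ − b)))
logit = ln(0.3200/0.6800) = -0.7538
θ = b + logit/(a) = -2.3 + (-0.7538)/2.4000 = -2.6141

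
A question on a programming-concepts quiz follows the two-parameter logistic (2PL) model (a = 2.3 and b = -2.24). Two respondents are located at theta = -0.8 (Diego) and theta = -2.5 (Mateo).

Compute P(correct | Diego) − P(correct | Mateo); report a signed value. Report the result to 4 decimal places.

0.6100

P(theta) = 1 / (1 + exp(−a(theta − b)))
P(Diego) = 0.9648  [exponent 3.3120]
P(Mateo) = 0.3548  [exponent -0.5980]
Difference = 0.9648 − 0.3548 = 0.6100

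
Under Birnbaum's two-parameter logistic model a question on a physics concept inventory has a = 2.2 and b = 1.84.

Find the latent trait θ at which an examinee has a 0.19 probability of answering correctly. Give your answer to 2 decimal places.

1.18

P(θ) = 1 / (1 + exp(−a(θ − b)))
logit = ln(0.1900/0.8100) = -1.4500
θ = b + logit/(a) = 1.84 + (-1.4500)/2.2000 = 1.1809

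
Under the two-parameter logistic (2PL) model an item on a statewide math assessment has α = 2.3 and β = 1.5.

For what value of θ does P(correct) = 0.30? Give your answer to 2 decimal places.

P(θ) = 1 / (1 + exp(−α(θ − β)))
logit = ln(0.3000/0.7000) = -0.8473
θ = β + logit/(α) = 1.5 + (-0.8473)/2.3000 = 1.1316

1.13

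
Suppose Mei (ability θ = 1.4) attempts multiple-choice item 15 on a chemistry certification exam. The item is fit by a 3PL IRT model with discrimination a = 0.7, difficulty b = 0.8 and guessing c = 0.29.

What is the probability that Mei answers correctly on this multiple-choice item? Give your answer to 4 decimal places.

0.7185

P(θ) = c + (1 − c) · 1 / (1 + exp(−a(θ − b)))
Exponent: 0.7 × (1.4 − 0.8) = 0.4200
1/(1 + e^{-0.4200}) = 0.6035
P = 0.29 + 0.71 × 0.6035 = 0.7185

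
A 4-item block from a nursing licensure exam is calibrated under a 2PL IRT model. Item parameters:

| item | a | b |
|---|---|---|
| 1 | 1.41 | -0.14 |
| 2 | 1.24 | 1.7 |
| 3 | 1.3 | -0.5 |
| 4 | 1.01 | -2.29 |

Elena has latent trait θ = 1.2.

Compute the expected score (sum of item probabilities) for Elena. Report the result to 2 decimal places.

3.09

P(θ) = 1 / (1 + exp(−a(θ − b)))
P_1 = 1/(1+e^{-1.8894}) = 0.8687
P_2 = 1/(1+e^{0.6200}) = 0.3498
P_3 = 1/(1+e^{-2.2100}) = 0.9011
P_4 = 1/(1+e^{-3.5249}) = 0.9714
E[score] = 0.8687 + 0.3498 + 0.9011 + 0.9714 = 3.0910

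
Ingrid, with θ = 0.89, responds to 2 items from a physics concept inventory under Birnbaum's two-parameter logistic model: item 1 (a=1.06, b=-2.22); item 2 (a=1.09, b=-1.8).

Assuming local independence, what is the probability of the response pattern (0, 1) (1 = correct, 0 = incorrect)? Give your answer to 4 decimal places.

0.0339

P(θ) = 1 / (1 + exp(−a(θ − b)))
P_1 = 1/(1+e^{-3.2966}) = 0.9643
P_2 = 1/(1+e^{-2.9321}) = 0.9494
L = (1−P_1) × P_2 = 0.0357 × 0.9494 = 0.03388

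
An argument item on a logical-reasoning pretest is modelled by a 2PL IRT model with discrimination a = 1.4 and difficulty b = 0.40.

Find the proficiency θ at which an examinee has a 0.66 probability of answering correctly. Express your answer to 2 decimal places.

0.87

P(θ) = 1 / (1 + exp(−a(θ − b)))
logit = ln(0.6600/0.3400) = 0.6633
θ = b + logit/(a) = 0.40 + 0.6633/1.4000 = 0.8738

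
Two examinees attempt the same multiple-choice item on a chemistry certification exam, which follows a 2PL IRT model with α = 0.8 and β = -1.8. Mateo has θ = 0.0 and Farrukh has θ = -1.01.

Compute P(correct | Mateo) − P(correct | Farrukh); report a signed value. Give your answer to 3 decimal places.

P(θ) = 1 / (1 + exp(−α(θ − β)))
P(Mateo) = 0.8085  [exponent 1.4400]
P(Farrukh) = 0.6529  [exponent 0.6320]
Difference = 0.8085 − 0.6529 = 0.1555

0.156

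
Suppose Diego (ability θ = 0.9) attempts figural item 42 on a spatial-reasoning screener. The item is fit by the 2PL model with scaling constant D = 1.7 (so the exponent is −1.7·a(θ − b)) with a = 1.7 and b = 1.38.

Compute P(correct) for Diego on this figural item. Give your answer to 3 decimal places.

0.200

P(θ) = 1 / (1 + exp(−D·a(θ − b)))
Exponent: 1.7 × 1.7 × (0.9 − 1.38) = -1.3872
1/(1 + e^{1.3872}) = 0.1999
P = 0.1999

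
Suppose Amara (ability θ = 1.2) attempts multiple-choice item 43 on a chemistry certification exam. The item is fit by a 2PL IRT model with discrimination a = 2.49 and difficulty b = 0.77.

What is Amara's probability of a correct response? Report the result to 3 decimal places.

P(θ) = 1 / (1 + exp(−a(θ − b)))
Exponent: 2.49 × (1.2 − 0.77) = 1.0707
1/(1 + e^{-1.0707}) = 0.7447

0.745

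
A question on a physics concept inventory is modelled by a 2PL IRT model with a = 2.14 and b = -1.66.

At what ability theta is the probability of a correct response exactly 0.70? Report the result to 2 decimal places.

P(theta) = 1 / (1 + exp(−a(theta − b)))
logit = ln(0.7000/0.3000) = 0.8473
theta = b + logit/(a) = -1.66 + 0.8473/2.1400 = -1.2641

-1.26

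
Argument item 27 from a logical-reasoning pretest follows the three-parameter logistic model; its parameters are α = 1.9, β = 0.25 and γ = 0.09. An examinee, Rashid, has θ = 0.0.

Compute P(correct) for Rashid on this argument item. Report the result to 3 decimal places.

0.439

P(θ) = γ + (1 − γ) · 1 / (1 + exp(−α(θ − β)))
Exponent: 1.9 × (0.0 − 0.25) = -0.4750
1/(1 + e^{0.4750}) = 0.3834
P = 0.09 + 0.91 × 0.3834 = 0.4389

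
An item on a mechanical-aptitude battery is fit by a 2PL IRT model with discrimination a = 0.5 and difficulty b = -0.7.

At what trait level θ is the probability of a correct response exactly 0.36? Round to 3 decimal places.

-1.851

P(θ) = 1 / (1 + exp(−a(θ − b)))
logit = ln(0.3600/0.6400) = -0.5754
θ = b + logit/(a) = -0.7 + (-0.5754)/0.5000 = -1.8507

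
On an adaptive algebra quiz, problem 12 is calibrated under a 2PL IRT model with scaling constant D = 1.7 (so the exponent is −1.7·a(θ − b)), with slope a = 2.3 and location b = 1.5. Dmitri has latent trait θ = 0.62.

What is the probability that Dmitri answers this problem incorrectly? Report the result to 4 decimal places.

P(θ) = 1 / (1 + exp(−D·a(θ − b)))
Exponent: 1.7 × 2.3 × (0.62 − 1.5) = -3.4408
1/(1 + e^{3.4408}) = 0.0310
P = 0.0310
P(incorrect) = 1 − 0.0310 = 0.9690

0.9690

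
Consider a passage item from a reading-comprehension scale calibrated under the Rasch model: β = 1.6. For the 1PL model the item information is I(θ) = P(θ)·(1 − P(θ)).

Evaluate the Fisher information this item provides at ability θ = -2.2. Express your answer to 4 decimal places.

0.0214

P = 1/(1+e^{3.8000}) = 0.0219
P(1−P) = 0.0219 × 0.9781 = 0.0214
I = P(1−P) = 0.02140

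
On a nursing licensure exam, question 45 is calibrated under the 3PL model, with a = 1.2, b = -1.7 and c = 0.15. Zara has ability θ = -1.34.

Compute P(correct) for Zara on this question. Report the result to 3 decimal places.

P(θ) = c + (1 − c) · 1 / (1 + exp(−a(θ − b)))
Exponent: 1.2 × (-1.34 − (-1.7)) = 0.4320
1/(1 + e^{-0.4320}) = 0.6064
P = 0.15 + 0.85 × 0.6064 = 0.6654

0.665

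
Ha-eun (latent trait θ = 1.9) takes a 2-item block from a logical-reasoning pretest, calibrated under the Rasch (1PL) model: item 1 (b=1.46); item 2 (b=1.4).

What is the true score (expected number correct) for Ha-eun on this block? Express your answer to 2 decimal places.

P(θ) = 1 / (1 + exp(−(θ − b)))
P_1 = 1/(1+e^{-0.4400}) = 0.6083
P_2 = 1/(1+e^{-0.5000}) = 0.6225
E[score] = 0.6083 + 0.6225 = 1.2307

1.23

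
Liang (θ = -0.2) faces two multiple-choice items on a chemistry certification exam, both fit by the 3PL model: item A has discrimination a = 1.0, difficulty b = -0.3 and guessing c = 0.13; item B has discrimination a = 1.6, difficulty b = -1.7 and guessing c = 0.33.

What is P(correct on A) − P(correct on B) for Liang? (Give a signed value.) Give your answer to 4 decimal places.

P(θ) = c + (1 − c) · 1 / (1 + exp(−a(θ − b)))
P_A = 0.5867
P_B = 0.9443
P_A − P_B = -0.3575

-0.3575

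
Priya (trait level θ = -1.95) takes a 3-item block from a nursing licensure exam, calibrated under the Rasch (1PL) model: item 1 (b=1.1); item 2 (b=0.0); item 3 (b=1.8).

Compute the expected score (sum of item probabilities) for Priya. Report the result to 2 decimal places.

P(θ) = 1 / (1 + exp(−(θ − b)))
P_1 = 1/(1+e^{3.0500}) = 0.0452
P_2 = 1/(1+e^{1.9500}) = 0.1246
P_3 = 1/(1+e^{3.7500}) = 0.0230
E[score] = 0.0452 + 0.1246 + 0.0230 = 0.1927

0.19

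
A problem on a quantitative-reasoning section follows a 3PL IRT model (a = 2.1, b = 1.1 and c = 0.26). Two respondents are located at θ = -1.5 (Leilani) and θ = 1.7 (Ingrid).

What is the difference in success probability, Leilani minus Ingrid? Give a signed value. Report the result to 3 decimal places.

-0.573

P(θ) = c + (1 − c) · 1 / (1 + exp(−a(θ − b)))
P(Leilani) = 0.2631  [exponent -5.4600]
P(Ingrid) = 0.8365  [exponent 1.2600]
Difference = 0.2631 − 0.8365 = -0.5733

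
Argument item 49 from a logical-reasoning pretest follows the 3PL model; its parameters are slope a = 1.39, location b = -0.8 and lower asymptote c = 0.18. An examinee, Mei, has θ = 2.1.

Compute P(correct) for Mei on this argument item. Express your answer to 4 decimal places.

0.9857

P(θ) = c + (1 − c) · 1 / (1 + exp(−a(θ − b)))
Exponent: 1.39 × (2.1 − (-0.8)) = 4.0310
1/(1 + e^{-4.0310}) = 0.9826
P = 0.18 + 0.82 × 0.9826 = 0.9857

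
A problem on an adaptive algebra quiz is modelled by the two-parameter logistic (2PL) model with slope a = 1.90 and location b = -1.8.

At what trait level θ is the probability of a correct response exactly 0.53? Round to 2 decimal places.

P(θ) = 1 / (1 + exp(−a(θ − b)))
logit = ln(0.5300/0.4700) = 0.1201
θ = b + logit/(a) = -1.8 + 0.1201/1.9000 = -1.7368

-1.74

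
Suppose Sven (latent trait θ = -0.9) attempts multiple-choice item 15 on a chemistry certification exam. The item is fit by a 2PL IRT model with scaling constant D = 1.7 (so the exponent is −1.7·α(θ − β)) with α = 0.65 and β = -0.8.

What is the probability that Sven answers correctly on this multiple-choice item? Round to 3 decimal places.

P(θ) = 1 / (1 + exp(−D·α(θ − β)))
Exponent: 1.7 × 0.65 × (-0.9 − (-0.8)) = -0.1105
1/(1 + e^{0.1105}) = 0.4724
P = 0.4724

0.472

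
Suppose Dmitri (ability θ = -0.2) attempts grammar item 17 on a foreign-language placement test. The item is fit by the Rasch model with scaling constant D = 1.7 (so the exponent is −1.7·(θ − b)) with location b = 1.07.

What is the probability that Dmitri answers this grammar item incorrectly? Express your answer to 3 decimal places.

0.897

P(θ) = 1 / (1 + exp(−D·(θ − b)))
Exponent: 1.7 × (-0.2 − 1.07) = -2.1590
1/(1 + e^{2.1590}) = 0.1035
P = 0.1035
P(incorrect) = 1 − 0.1035 = 0.8965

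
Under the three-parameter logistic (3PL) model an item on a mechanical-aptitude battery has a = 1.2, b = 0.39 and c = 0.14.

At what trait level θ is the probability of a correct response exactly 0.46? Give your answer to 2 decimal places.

P(θ) = c + (1 − c) · 1 / (1 + exp(−a(θ − b)))
Remove guessing floor: (0.46 − 0.14)/(1 − 0.14) = 0.3721
logit = ln(0.3721/0.6279) = -0.5232
θ = b + logit/(a) = 0.39 + (-0.5232)/1.2000 = -0.0460

-0.05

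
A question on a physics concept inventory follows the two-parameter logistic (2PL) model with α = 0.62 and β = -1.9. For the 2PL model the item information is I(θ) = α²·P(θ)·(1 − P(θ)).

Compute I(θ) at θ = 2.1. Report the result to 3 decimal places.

0.027

P = 1/(1+e^{-2.4800}) = 0.9227
P(1−P) = 0.9227 × 0.0773 = 0.0713
I = α² × P(1−P) = 0.62² × 0.0713 = 0.02741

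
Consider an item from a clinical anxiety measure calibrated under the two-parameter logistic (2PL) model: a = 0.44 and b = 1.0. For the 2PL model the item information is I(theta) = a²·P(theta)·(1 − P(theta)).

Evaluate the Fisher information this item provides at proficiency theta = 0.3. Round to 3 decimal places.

0.047

P = 1/(1+e^{0.3080}) = 0.4236
P(1−P) = 0.4236 × 0.5764 = 0.2442
I = a² × P(1−P) = 0.44² × 0.2442 = 0.04727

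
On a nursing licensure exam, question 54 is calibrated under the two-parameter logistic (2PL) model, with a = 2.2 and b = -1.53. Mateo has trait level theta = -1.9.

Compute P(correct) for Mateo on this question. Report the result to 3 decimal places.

0.307

P(theta) = 1 / (1 + exp(−a(theta − b)))
Exponent: 2.2 × (-1.9 − (-1.53)) = -0.8140
1/(1 + e^{0.8140}) = 0.3070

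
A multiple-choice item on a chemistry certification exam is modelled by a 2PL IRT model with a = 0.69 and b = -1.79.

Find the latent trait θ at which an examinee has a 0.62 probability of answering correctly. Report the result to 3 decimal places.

-1.081

P(θ) = 1 / (1 + exp(−a(θ − b)))
logit = ln(0.6200/0.3800) = 0.4895
θ = b + logit/(a) = -1.79 + 0.4895/0.6900 = -1.0805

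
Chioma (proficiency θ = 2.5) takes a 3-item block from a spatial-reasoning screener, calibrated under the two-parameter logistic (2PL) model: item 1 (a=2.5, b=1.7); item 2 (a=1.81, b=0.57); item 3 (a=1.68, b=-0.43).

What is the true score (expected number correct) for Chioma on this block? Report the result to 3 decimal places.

2.844

P(θ) = 1 / (1 + exp(−a(θ − b)))
P_1 = 1/(1+e^{-2.0000}) = 0.8808
P_2 = 1/(1+e^{-3.4933}) = 0.9705
P_3 = 1/(1+e^{-4.9224}) = 0.9928
E[score] = 0.8808 + 0.9705 + 0.9928 = 2.8441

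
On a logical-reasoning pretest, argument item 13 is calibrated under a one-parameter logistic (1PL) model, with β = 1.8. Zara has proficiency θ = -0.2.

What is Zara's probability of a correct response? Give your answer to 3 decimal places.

P(θ) = 1 / (1 + exp(−(θ − β)))
Exponent: (-0.2 − 1.8) = -2.0000
1/(1 + e^{2.0000}) = 0.1192
P = 0.1192

0.119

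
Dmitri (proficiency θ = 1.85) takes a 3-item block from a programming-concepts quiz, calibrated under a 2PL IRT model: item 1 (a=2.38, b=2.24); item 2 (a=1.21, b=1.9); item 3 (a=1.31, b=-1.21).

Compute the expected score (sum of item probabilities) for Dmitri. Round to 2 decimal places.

P(θ) = 1 / (1 + exp(−a(θ − b)))
P_1 = 1/(1+e^{0.9282}) = 0.2833
P_2 = 1/(1+e^{0.0605}) = 0.4849
P_3 = 1/(1+e^{-4.0086}) = 0.9822
E[score] = 0.2833 + 0.4849 + 0.9822 = 1.7503

1.75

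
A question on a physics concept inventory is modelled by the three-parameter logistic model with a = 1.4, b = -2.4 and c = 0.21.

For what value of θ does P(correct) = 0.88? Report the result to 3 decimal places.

-1.172

P(θ) = c + (1 − c) · 1 / (1 + exp(−a(θ − b)))
Remove guessing floor: (0.88 − 0.21)/(1 − 0.21) = 0.8481
logit = ln(0.8481/0.1519) = 1.7198
θ = b + logit/(a) = -2.4 + 1.7198/1.4000 = -1.1716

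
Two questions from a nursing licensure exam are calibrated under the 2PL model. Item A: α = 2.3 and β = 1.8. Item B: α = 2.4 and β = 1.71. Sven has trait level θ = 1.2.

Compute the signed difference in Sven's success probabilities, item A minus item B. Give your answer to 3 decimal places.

-0.026

P(θ) = 1 / (1 + exp(−α(θ − β)))
P_A = 0.2010
P_B = 0.2272
P_A − P_B = -0.0262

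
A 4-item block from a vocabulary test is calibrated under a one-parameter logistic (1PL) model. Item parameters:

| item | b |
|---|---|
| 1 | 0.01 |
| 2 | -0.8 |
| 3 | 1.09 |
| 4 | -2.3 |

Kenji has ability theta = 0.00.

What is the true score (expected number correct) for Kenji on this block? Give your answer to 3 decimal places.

2.348

P(theta) = 1 / (1 + exp(−(theta − b)))
P_1 = 1/(1+e^{0.0100}) = 0.4975
P_2 = 1/(1+e^{-0.8000}) = 0.6900
P_3 = 1/(1+e^{1.0900}) = 0.2516
P_4 = 1/(1+e^{-2.3000}) = 0.9089
E[score] = 0.4975 + 0.6900 + 0.2516 + 0.9089 = 2.3480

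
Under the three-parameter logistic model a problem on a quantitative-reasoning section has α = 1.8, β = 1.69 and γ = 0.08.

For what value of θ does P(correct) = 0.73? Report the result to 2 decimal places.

P(θ) = γ + (1 − γ) · 1 / (1 + exp(−α(θ − β)))
Remove guessing floor: (0.73 − 0.08)/(1 − 0.08) = 0.7065
logit = ln(0.7065/0.2935) = 0.8786
θ = β + logit/(α) = 1.69 + 0.8786/1.8000 = 2.1781

2.18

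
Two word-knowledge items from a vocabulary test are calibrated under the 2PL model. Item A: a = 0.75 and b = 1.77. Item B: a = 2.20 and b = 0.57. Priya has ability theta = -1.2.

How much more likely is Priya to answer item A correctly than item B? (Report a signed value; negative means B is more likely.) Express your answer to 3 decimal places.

0.077

P(theta) = 1 / (1 + exp(−a(theta − b)))
P_A = 0.0973
P_B = 0.0200
P_A − P_B = 0.0774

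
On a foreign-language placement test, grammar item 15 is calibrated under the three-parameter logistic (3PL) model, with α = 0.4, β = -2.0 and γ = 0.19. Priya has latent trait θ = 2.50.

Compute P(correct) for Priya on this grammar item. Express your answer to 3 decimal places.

0.885

P(θ) = γ + (1 − γ) · 1 / (1 + exp(−α(θ − β)))
Exponent: 0.4 × (2.50 − (-2.0)) = 1.8000
1/(1 + e^{-1.8000}) = 0.8581
P = 0.19 + 0.81 × 0.8581 = 0.8851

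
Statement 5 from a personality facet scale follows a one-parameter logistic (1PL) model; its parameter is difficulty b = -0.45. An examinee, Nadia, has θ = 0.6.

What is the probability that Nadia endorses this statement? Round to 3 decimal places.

0.741

P(θ) = 1 / (1 + exp(−(θ − b)))
Exponent: (0.6 − (-0.45)) = 1.0500
1/(1 + e^{-1.0500}) = 0.7408
P = 0.7408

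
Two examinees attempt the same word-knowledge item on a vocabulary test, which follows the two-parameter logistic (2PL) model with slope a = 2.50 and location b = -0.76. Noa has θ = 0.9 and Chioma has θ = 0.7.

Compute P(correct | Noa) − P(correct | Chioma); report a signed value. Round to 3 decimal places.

P(θ) = 1 / (1 + exp(−a(θ − b)))
P(Noa) = 0.9845  [exponent 4.1500]
P(Chioma) = 0.9747  [exponent 3.6500]
Difference = 0.9845 − 0.9747 = 0.0098

0.010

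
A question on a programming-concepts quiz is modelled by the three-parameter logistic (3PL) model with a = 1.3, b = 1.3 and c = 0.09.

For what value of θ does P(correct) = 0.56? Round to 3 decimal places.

P(θ) = c + (1 − c) · 1 / (1 + exp(−a(θ − b)))
Remove guessing floor: (0.56 − 0.09)/(1 − 0.09) = 0.5165
logit = ln(0.5165/0.4835) = 0.0660
θ = b + logit/(a) = 1.3 + 0.0660/1.3000 = 1.3507

1.351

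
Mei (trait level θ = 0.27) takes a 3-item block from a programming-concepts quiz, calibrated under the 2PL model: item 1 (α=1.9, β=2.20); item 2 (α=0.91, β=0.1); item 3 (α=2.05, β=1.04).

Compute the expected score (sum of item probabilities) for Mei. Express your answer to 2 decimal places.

P(θ) = 1 / (1 + exp(−α(θ − β)))
P_1 = 1/(1+e^{3.6670}) = 0.0249
P_2 = 1/(1+e^{-0.1547}) = 0.5386
P_3 = 1/(1+e^{1.5785}) = 0.1710
E[score] = 0.0249 + 0.5386 + 0.1710 = 0.7345

0.73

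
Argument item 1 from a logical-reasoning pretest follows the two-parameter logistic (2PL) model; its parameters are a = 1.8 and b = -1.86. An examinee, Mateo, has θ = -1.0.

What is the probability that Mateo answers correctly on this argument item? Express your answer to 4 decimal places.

0.8246

P(θ) = 1 / (1 + exp(−a(θ − b)))
Exponent: 1.8 × (-1.0 − (-1.86)) = 1.5480
1/(1 + e^{-1.5480}) = 0.8246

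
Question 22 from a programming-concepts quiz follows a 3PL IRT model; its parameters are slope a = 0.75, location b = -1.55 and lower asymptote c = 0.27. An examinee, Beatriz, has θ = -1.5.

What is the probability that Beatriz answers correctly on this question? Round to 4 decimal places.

0.6418

P(θ) = c + (1 − c) · 1 / (1 + exp(−a(θ − b)))
Exponent: 0.75 × (-1.5 − (-1.55)) = 0.0375
1/(1 + e^{-0.0375}) = 0.5094
P = 0.27 + 0.73 × 0.5094 = 0.6418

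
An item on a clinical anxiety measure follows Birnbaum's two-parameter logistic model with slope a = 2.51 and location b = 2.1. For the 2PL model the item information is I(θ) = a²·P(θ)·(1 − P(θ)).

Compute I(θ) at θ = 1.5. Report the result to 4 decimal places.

0.9361

P = 1/(1+e^{1.5060}) = 0.1815
P(1−P) = 0.1815 × 0.8185 = 0.1486
I = a² × P(1−P) = 2.51² × 0.1486 = 0.93606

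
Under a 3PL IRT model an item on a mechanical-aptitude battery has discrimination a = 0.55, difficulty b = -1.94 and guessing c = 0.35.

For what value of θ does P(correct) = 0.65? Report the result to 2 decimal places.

P(θ) = c + (1 − c) · 1 / (1 + exp(−a(θ − b)))
Remove guessing floor: (0.65 − 0.35)/(1 − 0.35) = 0.4615
logit = ln(0.4615/0.5385) = -0.1542
θ = b + logit/(a) = -1.94 + (-0.1542)/0.5500 = -2.2203

-2.22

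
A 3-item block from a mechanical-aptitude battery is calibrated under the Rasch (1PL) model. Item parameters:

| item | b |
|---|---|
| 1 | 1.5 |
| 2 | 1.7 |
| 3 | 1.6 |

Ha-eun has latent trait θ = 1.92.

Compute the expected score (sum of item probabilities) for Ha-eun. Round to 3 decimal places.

P(θ) = 1 / (1 + exp(−(θ − b)))
P_1 = 1/(1+e^{-0.4200}) = 0.6035
P_2 = 1/(1+e^{-0.2200}) = 0.5548
P_3 = 1/(1+e^{-0.3200}) = 0.5793
E[score] = 0.6035 + 0.5548 + 0.5793 = 1.7376

1.738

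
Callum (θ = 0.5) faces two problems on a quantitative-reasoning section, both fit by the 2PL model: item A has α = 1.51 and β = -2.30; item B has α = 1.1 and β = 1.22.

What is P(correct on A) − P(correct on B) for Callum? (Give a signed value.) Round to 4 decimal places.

0.6739

P(θ) = 1 / (1 + exp(−α(θ − β)))
P_A = 0.9856
P_B = 0.3117
P_A − P_B = 0.6739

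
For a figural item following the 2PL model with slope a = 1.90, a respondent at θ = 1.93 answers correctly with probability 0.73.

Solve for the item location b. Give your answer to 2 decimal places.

1.41

P(θ) = 1 / (1 + exp(−a(θ − b)))
logit(0.73) = ln(0.73/0.27) = 0.9946
b = θ − logit/(a) = 1.93 − 0.9946/1.9000 = 1.4065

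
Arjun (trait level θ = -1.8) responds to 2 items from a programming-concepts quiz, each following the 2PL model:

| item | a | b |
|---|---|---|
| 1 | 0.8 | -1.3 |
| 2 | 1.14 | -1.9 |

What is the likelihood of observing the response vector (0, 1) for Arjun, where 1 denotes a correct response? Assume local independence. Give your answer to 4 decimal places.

0.3164

P(θ) = 1 / (1 + exp(−a(θ − b)))
P_1 = 1/(1+e^{0.4000}) = 0.4013
P_2 = 1/(1+e^{-0.1140}) = 0.5285
L = (1−P_1) × P_2 = 0.5987 × 0.5285 = 0.31639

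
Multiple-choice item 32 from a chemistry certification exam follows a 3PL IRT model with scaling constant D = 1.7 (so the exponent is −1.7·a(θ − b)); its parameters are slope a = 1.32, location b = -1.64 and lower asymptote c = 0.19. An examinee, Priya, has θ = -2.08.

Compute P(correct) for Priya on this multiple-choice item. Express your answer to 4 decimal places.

P(θ) = c + (1 − c) · 1 / (1 + exp(−D·a(θ − b)))
Exponent: 1.7 × 1.32 × (-2.08 − (-1.64)) = -0.9874
1/(1 + e^{0.9874}) = 0.2714
P = 0.19 + 0.81 × 0.2714 = 0.4099

0.4099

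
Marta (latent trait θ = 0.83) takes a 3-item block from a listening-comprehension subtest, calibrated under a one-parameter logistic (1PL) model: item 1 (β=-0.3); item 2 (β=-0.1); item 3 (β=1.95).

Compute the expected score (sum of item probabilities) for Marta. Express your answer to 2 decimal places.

1.72

P(θ) = 1 / (1 + exp(−(θ − β)))
P_1 = 1/(1+e^{-1.1300}) = 0.7558
P_2 = 1/(1+e^{-0.9300}) = 0.7171
P_3 = 1/(1+e^{1.1200}) = 0.2460
E[score] = 0.7558 + 0.7171 + 0.2460 = 1.7189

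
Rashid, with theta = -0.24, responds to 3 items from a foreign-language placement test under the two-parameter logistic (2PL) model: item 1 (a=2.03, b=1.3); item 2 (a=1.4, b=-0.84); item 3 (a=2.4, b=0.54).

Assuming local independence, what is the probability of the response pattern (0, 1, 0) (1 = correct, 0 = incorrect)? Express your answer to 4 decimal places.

P(theta) = 1 / (1 + exp(−a(theta − b)))
P_1 = 1/(1+e^{3.1262}) = 0.0420
P_2 = 1/(1+e^{-0.8400}) = 0.6985
P_3 = 1/(1+e^{1.8720}) = 0.1333
L = (1−P_1) × P_2 × (1−P_3) = 0.9580 × 0.6985 × 0.8667 = 0.57990

0.5799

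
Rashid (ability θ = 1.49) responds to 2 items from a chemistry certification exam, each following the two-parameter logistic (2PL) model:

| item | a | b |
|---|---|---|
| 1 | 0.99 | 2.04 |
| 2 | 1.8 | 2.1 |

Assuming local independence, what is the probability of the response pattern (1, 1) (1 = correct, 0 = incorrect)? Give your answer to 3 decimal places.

P(θ) = 1 / (1 + exp(−a(θ − b)))
P_1 = 1/(1+e^{0.5445}) = 0.3671
P_2 = 1/(1+e^{1.0980}) = 0.2501
L = P_1 × P_2 = 0.3671 × 0.2501 = 0.09183

0.092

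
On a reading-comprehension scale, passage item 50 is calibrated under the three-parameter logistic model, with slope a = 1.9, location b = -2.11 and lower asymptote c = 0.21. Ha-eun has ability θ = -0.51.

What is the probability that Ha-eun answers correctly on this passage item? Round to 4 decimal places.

P(θ) = c + (1 − c) · 1 / (1 + exp(−a(θ − b)))
Exponent: 1.9 × (-0.51 − (-2.11)) = 3.0400
1/(1 + e^{-3.0400}) = 0.9543
P = 0.21 + 0.79 × 0.9543 = 0.9639

0.9639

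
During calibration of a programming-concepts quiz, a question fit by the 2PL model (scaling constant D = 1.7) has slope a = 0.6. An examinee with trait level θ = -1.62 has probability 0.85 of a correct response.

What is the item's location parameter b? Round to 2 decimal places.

P(θ) = 1 / (1 + exp(−D·a(θ − b)))
logit(0.85) = ln(0.85/0.15) = 1.7346
b = θ − logit/(1.7·a) = -1.62 − 1.7346/1.0200 = -3.3206

-3.32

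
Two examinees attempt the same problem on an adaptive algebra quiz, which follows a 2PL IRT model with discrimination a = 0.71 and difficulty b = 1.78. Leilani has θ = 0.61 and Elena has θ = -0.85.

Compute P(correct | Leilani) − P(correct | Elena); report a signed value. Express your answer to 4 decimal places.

0.1696

P(θ) = 1 / (1 + exp(−a(θ − b)))
P(Leilani) = 0.3035  [exponent -0.8307]
P(Elena) = 0.1339  [exponent -1.8673]
Difference = 0.3035 − 0.1339 = 0.1696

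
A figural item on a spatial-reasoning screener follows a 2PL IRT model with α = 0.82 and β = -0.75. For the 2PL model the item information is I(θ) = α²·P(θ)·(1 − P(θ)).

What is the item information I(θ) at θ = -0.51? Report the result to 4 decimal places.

0.1665

P = 1/(1+e^{-0.1968}) = 0.5490
P(1−P) = 0.5490 × 0.4510 = 0.2476
I = α² × P(1−P) = 0.82² × 0.2476 = 0.16648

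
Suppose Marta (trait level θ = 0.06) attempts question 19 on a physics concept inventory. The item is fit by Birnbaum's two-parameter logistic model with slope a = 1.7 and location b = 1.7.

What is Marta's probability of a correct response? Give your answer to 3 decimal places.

P(θ) = 1 / (1 + exp(−a(θ − b)))
Exponent: 1.7 × (0.06 − 1.7) = -2.7880
1/(1 + e^{2.7880}) = 0.0580

0.058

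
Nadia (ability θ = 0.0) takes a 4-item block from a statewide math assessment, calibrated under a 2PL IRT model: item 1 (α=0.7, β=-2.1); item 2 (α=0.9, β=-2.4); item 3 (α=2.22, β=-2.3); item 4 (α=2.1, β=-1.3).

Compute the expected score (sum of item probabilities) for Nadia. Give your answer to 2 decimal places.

P(θ) = 1 / (1 + exp(−α(θ − β)))
P_1 = 1/(1+e^{-1.4700}) = 0.8131
P_2 = 1/(1+e^{-2.1600}) = 0.8966
P_3 = 1/(1+e^{-5.1060}) = 0.9940
P_4 = 1/(1+e^{-2.7300}) = 0.9388
E[score] = 0.8131 + 0.8966 + 0.9940 + 0.9388 = 3.6424

3.64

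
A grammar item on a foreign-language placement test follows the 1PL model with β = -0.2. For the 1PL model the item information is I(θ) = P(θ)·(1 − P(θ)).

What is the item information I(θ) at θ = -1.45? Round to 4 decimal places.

P = 1/(1+e^{1.2500}) = 0.2227
P(1−P) = 0.2227 × 0.7773 = 0.1731
I = P(1−P) = 0.17310

0.1731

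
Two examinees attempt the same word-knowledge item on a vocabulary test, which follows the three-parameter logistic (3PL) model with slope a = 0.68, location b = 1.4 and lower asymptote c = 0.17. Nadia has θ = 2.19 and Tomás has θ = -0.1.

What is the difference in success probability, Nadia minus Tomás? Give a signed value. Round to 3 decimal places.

0.304

P(θ) = c + (1 − c) · 1 / (1 + exp(−a(θ − b)))
P(Nadia) = 0.6939  [exponent 0.5372]
P(Tomás) = 0.3900  [exponent -1.0200]
Difference = 0.6939 − 0.3900 = 0.3039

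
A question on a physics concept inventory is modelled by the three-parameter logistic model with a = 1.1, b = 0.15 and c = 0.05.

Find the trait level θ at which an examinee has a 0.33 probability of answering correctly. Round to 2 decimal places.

P(θ) = c + (1 − c) · 1 / (1 + exp(−a(θ − b)))
Remove guessing floor: (0.33 − 0.05)/(1 − 0.05) = 0.2947
logit = ln(0.2947/0.7053) = -0.8725
θ = b + logit/(a) = 0.15 + (-0.8725)/1.1000 = -0.6432

-0.64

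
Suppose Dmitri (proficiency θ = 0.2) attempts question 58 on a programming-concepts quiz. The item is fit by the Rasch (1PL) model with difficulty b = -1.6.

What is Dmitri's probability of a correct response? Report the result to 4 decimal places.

0.8581

P(θ) = 1 / (1 + exp(−(θ − b)))
Exponent: (0.2 − (-1.6)) = 1.8000
1/(1 + e^{-1.8000}) = 0.8581
P = 0.8581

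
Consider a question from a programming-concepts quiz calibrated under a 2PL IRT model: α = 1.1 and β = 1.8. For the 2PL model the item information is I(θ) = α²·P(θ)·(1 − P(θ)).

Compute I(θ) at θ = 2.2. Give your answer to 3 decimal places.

P = 1/(1+e^{-0.4400}) = 0.6083
P(1−P) = 0.6083 × 0.3917 = 0.2383
I = α² × P(1−P) = 1.1² × 0.2383 = 0.28832

0.288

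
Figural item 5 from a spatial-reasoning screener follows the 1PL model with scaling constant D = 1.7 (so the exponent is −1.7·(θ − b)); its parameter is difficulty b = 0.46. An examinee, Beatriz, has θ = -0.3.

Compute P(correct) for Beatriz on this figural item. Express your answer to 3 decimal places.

0.216

P(θ) = 1 / (1 + exp(−D·(θ − b)))
Exponent: 1.7 × (-0.3 − 0.46) = -1.2920
1/(1 + e^{1.2920}) = 0.2155
P = 0.2155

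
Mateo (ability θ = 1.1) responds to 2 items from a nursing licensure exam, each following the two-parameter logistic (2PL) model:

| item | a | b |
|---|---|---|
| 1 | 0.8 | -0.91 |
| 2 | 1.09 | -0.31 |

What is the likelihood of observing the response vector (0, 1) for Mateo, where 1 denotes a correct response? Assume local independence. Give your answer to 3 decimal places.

0.137

P(θ) = 1 / (1 + exp(−a(θ − b)))
P_1 = 1/(1+e^{-1.6080}) = 0.8331
P_2 = 1/(1+e^{-1.5369}) = 0.8230
L = (1−P_1) × P_2 = 0.1669 × 0.8230 = 0.13733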